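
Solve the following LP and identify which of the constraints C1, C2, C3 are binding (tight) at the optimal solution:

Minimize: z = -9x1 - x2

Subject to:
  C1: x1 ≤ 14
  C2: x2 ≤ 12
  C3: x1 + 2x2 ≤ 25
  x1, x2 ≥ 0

At x1 = 14, x2 = 5.5, compute slack b - a·x for each constraint:
  C1: 14 − 14 = 0  (binding)
  C2: 12 − 5.5 = 6.5  (slack)
  C3: 25 − 25 = 0  (binding)

Optimal: x1 = 14, x2 = 5.5
Binding: C1, C3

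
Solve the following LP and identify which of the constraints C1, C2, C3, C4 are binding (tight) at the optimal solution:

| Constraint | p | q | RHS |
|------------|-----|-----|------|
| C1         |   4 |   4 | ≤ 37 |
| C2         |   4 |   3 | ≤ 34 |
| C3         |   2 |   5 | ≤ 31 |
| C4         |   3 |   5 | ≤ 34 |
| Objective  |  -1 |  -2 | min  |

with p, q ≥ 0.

At p = 3, q = 5, compute slack b - a·x for each constraint:
  C1: 37 − 32 = 5  (slack)
  C2: 34 − 27 = 7  (slack)
  C3: 31 − 31 = 0  (binding)
  C4: 34 − 34 = 0  (binding)

Optimal: p = 3, q = 5
Binding: C3, C4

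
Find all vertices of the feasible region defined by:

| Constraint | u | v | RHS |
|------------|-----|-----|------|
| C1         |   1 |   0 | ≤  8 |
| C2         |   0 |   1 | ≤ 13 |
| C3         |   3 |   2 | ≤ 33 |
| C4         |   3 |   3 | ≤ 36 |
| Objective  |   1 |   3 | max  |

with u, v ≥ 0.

(0, 0), (8, 0), (8, 4), (0, 12)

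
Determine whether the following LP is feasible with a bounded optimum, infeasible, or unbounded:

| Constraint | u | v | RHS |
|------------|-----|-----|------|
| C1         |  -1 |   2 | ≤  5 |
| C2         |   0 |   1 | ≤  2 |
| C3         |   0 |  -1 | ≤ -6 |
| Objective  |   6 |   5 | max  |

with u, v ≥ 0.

Infeasible (no feasible solution exists)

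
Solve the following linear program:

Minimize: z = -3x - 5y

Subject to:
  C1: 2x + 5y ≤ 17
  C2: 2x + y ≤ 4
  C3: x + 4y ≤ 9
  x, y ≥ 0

Evaluate the objective at each vertex of the feasible region:
  z(0, 0) = 0
  z(2, 0) = -6
  z(1, 2) = -13  ←
  z(0, 2.25) = -11.25
The minimum is at x = 1, y = 2.

x = 1, y = 2, z = -13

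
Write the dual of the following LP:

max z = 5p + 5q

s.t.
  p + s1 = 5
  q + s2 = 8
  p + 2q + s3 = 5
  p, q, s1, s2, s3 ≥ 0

Primal max cᵀx s.t. Ax ≤ b, x ≥ 0  →  Dual min bᵀy s.t. Aᵀy ≥ c, y ≥ 0.

Minimize: z = 5y1 + 8y2 + 5y3

Subject to:
  y1 + y3 ≥ 5
  y2 + 2y3 ≥ 5
  y1, y2, y3 ≥ 0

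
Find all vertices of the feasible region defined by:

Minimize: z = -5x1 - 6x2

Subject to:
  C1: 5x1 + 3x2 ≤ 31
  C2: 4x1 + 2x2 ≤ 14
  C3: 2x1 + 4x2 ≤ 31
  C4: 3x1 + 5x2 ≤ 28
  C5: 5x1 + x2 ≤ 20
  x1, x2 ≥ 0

(0, 0), (3.5, 0), (1, 5), (0, 5.6)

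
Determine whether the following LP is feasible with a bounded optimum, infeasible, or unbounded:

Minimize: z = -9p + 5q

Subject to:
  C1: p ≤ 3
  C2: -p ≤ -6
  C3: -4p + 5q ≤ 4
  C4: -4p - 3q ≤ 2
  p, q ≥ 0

Infeasible (no feasible solution exists)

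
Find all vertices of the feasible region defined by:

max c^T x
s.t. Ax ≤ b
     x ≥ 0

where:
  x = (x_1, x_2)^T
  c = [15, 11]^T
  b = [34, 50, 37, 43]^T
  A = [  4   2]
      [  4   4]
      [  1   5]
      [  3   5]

(0, 0), (8.5, 0), (6, 5), (3, 6.8), (0, 7.4)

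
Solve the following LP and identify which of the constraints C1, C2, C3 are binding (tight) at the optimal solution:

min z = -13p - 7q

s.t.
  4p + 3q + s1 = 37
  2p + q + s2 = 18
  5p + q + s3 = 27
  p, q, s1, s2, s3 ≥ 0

At p = 4, q = 7, compute slack b - a·x for each constraint:
  C1: 37 − 37 = 0  (binding)
  C2: 18 − 15 = 3  (slack)
  C3: 27 − 27 = 0  (binding)

Optimal: p = 4, q = 7
Binding: C1, C3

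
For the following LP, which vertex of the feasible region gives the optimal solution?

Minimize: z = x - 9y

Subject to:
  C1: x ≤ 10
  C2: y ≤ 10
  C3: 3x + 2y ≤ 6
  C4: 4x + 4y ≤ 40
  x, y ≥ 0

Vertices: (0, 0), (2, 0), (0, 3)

Evaluate the objective at each vertex of the feasible region:
  z(0, 0) = 0
  z(2, 0) = 2
  z(0, 3) = -27  ←
The minimum is at x = 0, y = 3.

(0, 3)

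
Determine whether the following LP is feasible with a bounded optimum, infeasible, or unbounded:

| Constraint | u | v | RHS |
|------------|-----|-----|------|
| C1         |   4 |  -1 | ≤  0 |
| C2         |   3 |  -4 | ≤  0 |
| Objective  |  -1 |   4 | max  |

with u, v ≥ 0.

Unbounded (objective can increase without bound)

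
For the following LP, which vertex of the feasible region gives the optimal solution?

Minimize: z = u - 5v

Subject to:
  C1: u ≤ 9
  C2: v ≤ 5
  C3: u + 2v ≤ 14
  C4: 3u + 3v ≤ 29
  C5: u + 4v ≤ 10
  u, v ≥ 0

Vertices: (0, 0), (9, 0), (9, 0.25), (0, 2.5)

Evaluate the objective at each vertex of the feasible region:
  z(0, 0) = 0
  z(9, 0) = 9
  z(9, 0.25) = 7.75
  z(0, 2.5) = -12.5  ←
The minimum is at u = 0, v = 2.5.

(0, 2.5)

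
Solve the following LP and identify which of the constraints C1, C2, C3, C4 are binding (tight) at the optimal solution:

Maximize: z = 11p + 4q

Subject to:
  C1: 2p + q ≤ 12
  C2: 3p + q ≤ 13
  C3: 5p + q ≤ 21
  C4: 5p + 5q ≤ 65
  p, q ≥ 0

At p = 1, q = 10, compute slack b - a·x for each constraint:
  C1: 12 − 12 = 0  (binding)
  C2: 13 − 13 = 0  (binding)
  C3: 21 − 15 = 6  (slack)
  C4: 65 − 55 = 10  (slack)

Optimal: p = 1, q = 10
Binding: C1, C2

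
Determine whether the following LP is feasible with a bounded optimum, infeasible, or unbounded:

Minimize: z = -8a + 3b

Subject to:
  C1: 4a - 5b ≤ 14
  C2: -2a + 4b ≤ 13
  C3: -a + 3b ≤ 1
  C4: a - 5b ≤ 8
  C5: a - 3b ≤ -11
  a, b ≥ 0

Infeasible (no feasible solution exists)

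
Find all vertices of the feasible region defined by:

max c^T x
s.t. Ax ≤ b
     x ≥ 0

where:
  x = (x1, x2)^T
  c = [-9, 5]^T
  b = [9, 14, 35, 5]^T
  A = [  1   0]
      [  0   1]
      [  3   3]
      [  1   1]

(0, 0), (5, 0), (0, 5)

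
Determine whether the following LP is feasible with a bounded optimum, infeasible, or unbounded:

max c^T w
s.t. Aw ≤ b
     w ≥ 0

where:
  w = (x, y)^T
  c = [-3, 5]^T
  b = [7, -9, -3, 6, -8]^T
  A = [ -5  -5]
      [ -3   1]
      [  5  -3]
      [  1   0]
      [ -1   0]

Infeasible (no feasible solution exists)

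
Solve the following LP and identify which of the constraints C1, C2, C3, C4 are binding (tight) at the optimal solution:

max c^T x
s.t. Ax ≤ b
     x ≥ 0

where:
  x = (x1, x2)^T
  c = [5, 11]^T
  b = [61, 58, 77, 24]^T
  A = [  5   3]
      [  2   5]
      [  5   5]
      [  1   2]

At x1 = 4, x2 = 10, compute slack b - a·x for each constraint:
  C1: 61 − 50 = 11  (slack)
  C2: 58 − 58 = 0  (binding)
  C3: 77 − 70 = 7  (slack)
  C4: 24 − 24 = 0  (binding)

Optimal: x1 = 4, x2 = 10
Binding: C2, C4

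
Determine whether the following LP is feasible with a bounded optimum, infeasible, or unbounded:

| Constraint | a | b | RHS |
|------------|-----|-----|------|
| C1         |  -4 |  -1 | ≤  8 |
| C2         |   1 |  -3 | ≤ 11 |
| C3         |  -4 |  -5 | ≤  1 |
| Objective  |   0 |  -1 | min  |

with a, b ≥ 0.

Unbounded (objective can decrease without bound)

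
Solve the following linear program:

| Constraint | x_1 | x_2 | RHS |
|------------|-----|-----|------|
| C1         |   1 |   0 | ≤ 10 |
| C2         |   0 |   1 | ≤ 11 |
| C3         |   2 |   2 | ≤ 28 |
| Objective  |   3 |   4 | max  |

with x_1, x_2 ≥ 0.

Evaluate the objective at each vertex of the feasible region:
  z(0, 0) = 0
  z(10, 0) = 30
  z(10, 4) = 46
  z(3, 11) = 53  ←
  z(0, 11) = 44
The maximum is at x_1 = 3, x_2 = 11.

x_1 = 3, x_2 = 11, z = 53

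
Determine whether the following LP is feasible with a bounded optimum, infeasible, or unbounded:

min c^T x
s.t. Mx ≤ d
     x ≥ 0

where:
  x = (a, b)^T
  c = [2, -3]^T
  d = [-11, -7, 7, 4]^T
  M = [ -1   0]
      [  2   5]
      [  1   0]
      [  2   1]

Infeasible (no feasible solution exists)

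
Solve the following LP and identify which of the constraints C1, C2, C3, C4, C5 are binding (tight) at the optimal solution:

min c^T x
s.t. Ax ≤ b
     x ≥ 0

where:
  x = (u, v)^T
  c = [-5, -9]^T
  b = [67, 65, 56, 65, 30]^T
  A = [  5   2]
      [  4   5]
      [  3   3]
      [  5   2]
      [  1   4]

At u = 10, v = 5, compute slack b - a·x for each constraint:
  C1: 67 − 60 = 7  (slack)
  C2: 65 − 65 = 0  (binding)
  C3: 56 − 45 = 11  (slack)
  C4: 65 − 60 = 5  (slack)
  C5: 30 − 30 = 0  (binding)

Optimal: u = 10, v = 5
Binding: C2, C5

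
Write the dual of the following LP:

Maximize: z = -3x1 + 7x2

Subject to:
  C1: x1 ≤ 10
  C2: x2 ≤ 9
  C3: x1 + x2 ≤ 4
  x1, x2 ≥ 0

Primal max cᵀx s.t. Ax ≤ b, x ≥ 0  →  Dual min bᵀy s.t. Aᵀy ≥ c, y ≥ 0.

Minimize: z = 10y1 + 9y2 + 4y3

Subject to:
  y1 + y3 ≥ -3
  y2 + y3 ≥ 7
  y1, y2, y3 ≥ 0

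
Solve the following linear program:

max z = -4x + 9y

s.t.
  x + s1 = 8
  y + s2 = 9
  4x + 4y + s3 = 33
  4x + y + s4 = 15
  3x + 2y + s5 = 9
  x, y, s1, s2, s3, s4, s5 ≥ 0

Evaluate the objective at each vertex of the feasible region:
  z(0, 0) = 0
  z(3, 0) = -12
  z(0, 4.5) = 40.5  ←
The maximum is at x = 0, y = 4.5.

x = 0, y = 4.5, z = 40.5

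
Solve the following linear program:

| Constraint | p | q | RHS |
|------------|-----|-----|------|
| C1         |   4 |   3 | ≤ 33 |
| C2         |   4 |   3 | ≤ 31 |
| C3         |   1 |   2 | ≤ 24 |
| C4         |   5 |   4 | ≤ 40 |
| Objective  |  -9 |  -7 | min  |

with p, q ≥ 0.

Evaluate the objective at each vertex of the feasible region:
  z(0, 0) = 0
  z(7.75, 0) = -69.75
  z(4, 5) = -71  ←
  z(0, 10) = -70
The minimum is at p = 4, q = 5.

p = 4, q = 5, z = -71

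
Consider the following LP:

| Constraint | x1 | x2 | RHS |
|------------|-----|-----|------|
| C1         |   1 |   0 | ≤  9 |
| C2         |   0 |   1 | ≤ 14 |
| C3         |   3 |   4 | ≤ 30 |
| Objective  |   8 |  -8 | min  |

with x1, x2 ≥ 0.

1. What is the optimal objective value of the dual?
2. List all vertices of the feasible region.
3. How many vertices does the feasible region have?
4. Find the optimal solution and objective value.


1. -60
2. (0, 0), (9, 0), (9, 0.75), (0, 7.5)
3. 4
4. x1 = 0, x2 = 7.5, z = -60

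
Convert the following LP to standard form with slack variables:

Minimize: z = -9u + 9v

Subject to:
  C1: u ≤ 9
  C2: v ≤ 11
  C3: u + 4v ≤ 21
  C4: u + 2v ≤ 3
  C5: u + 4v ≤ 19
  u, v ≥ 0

min z = -9u + 9v

s.t.
  u + s1 = 9
  v + s2 = 11
  u + 4v + s3 = 21
  u + 2v + s4 = 3
  u + 4v + s5 = 19
  u, v, s1, s2, s3, s4, s5 ≥ 0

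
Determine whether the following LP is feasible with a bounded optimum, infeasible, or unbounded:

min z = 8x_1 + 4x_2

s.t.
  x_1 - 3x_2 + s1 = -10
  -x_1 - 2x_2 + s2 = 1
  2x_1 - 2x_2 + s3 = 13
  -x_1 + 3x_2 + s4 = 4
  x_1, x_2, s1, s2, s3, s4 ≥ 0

Infeasible (no feasible solution exists)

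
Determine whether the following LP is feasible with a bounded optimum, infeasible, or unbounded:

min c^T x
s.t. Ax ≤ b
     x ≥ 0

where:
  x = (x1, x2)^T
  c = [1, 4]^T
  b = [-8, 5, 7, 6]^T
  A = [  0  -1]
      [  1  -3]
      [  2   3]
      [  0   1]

Infeasible (no feasible solution exists)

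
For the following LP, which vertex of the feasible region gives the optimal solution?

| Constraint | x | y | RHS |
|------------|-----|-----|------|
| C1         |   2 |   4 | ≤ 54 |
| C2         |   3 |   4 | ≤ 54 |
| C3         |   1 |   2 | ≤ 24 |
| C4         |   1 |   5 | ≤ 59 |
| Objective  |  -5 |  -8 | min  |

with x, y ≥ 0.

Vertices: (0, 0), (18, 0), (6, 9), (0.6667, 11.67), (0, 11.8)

Evaluate the objective at each vertex of the feasible region:
  z(0, 0) = 0
  z(18, 0) = -90
  z(6, 9) = -102  ←
  z(0.6667, 11.67) = -96.67
  z(0, 11.8) = -94.4
The minimum is at x = 6, y = 9.

(6, 9)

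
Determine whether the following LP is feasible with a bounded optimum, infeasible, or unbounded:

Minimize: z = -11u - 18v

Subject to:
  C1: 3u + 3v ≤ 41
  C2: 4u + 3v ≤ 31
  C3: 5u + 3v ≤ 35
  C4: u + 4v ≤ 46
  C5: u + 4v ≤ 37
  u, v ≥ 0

Feasible with a bounded optimal solution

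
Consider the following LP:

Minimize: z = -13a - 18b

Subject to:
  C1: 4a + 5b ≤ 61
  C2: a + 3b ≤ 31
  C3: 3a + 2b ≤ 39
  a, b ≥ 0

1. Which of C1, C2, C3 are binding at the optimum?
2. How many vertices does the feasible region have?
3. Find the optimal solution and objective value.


1. C1, C2
2. 5
3. a = 4, b = 9, z = -214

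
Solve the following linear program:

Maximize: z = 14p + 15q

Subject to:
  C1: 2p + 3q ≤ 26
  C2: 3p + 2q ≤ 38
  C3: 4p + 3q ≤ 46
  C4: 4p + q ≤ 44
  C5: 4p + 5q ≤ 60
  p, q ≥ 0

Evaluate the objective at each vertex of the feasible region:
  z(0, 0) = 0
  z(11, 0) = 154
  z(10.75, 1) = 165.5
  z(10, 2) = 170  ←
  z(0, 8.667) = 130
The maximum is at p = 10, q = 2.

p = 10, q = 2, z = 170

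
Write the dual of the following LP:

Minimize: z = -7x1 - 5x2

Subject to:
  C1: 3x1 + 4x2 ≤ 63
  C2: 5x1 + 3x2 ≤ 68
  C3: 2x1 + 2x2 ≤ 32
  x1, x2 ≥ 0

Primal min cᵀx s.t. Ax ≤ b, x ≥ 0  →  Dual max −bᵀy s.t. Aᵀy ≥ −c, y ≥ 0.

Maximize: z = -63y1 - 68y2 - 32y3

Subject to:
  3y1 + 5y2 + 2y3 ≥ 7
  4y1 + 3y2 + 2y3 ≥ 5
  y1, y2, y3 ≥ 0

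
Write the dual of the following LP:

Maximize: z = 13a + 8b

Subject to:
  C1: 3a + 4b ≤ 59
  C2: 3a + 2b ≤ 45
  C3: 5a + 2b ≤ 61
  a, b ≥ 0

Primal max cᵀx s.t. Ax ≤ b, x ≥ 0  →  Dual min bᵀy s.t. Aᵀy ≥ c, y ≥ 0.

Minimize: z = 59y1 + 45y2 + 61y3

Subject to:
  3y1 + 3y2 + 5y3 ≥ 13
  4y1 + 2y2 + 2y3 ≥ 8
  y1, y2, y3 ≥ 0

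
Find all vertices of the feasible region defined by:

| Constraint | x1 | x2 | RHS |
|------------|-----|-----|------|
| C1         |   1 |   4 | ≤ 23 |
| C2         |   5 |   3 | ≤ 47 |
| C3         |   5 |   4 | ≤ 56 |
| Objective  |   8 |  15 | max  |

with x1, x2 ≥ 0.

(0, 0), (9.4, 0), (7, 4), (0, 5.75)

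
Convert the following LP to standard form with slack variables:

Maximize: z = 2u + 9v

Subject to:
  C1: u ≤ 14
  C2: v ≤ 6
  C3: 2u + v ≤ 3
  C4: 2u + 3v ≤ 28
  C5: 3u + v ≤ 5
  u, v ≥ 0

max z = 2u + 9v

s.t.
  u + s1 = 14
  v + s2 = 6
  2u + v + s3 = 3
  2u + 3v + s4 = 28
  3u + v + s5 = 5
  u, v, s1, s2, s3, s4, s5 ≥ 0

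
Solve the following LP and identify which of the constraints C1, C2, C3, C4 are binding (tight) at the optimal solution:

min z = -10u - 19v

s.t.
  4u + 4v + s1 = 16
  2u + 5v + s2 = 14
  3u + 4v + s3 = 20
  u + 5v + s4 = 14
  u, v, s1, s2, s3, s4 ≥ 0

At u = 2, v = 2, compute slack b - a·x for each constraint:
  C1: 16 − 16 = 0  (binding)
  C2: 14 − 14 = 0  (binding)
  C3: 20 − 14 = 6  (slack)
  C4: 14 − 12 = 2  (slack)

Optimal: u = 2, v = 2
Binding: C1, C2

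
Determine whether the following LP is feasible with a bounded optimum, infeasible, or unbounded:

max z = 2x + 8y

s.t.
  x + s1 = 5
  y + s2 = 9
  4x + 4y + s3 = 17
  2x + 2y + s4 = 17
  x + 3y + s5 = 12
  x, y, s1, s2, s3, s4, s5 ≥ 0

Feasible with a bounded optimal solution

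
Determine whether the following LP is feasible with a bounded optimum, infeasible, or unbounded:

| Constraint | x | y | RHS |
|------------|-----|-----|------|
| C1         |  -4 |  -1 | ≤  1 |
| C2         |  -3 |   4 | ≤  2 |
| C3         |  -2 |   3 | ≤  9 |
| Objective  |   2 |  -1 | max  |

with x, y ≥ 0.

Unbounded (objective can increase without bound)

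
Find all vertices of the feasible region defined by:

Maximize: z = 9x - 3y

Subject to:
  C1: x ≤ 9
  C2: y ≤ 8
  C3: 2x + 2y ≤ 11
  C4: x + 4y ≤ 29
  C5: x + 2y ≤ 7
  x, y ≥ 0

(0, 0), (5.5, 0), (4, 1.5), (0, 3.5)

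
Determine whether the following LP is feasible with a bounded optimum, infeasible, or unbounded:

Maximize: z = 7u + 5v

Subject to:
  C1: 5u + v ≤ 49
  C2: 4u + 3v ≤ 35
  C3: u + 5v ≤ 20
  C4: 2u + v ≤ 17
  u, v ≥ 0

Feasible with a bounded optimal solution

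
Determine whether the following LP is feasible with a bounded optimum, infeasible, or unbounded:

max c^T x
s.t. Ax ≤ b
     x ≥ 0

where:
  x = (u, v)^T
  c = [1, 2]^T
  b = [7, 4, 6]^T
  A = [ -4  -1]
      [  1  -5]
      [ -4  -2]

Unbounded (objective can increase without bound)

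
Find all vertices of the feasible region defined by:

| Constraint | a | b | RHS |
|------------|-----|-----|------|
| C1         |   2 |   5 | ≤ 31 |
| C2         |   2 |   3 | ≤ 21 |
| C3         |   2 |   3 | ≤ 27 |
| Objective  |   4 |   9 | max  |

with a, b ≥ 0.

(0, 0), (10.5, 0), (3, 5), (0, 6.2)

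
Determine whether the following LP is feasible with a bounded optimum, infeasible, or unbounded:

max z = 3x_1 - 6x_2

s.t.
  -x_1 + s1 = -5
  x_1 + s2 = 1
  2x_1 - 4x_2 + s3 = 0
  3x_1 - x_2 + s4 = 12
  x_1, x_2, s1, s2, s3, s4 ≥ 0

Infeasible (no feasible solution exists)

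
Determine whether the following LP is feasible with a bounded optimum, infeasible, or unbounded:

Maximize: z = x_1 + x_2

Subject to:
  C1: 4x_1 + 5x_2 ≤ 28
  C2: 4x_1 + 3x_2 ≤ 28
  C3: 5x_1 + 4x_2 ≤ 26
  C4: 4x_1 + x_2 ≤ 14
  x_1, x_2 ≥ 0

Feasible with a bounded optimal solution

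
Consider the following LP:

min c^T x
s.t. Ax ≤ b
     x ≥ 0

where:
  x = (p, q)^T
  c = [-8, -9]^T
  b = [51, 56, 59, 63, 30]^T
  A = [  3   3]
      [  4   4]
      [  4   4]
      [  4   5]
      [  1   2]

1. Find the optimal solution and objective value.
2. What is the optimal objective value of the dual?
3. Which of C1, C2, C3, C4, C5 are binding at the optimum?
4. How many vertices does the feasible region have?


1. p = 7, q = 7, z = -119
2. -119
3. C2, C4
4. 4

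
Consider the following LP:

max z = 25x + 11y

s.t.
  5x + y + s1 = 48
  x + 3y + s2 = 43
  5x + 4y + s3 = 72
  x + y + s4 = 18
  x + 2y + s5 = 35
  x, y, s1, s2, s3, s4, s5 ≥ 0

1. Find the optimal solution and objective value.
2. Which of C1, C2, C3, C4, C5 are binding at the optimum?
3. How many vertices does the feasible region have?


1. x = 8, y = 8, z = 288
2. C1, C3
3. 5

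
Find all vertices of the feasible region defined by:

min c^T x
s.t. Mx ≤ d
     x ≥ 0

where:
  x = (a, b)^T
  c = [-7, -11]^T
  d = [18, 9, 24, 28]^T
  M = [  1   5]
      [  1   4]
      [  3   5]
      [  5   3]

(0, 0), (5.6, 0), (5, 1), (0, 2.25)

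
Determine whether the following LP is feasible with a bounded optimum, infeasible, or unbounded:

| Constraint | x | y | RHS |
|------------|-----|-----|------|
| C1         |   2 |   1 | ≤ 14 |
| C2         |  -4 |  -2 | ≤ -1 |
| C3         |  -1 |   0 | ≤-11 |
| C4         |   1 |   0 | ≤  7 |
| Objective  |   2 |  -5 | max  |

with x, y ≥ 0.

Infeasible (no feasible solution exists)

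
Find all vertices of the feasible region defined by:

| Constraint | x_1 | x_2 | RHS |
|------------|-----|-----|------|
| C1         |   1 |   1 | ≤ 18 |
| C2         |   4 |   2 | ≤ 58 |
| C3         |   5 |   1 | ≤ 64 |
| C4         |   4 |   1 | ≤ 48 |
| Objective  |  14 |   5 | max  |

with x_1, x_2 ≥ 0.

(0, 0), (12, 0), (10, 8), (0, 18)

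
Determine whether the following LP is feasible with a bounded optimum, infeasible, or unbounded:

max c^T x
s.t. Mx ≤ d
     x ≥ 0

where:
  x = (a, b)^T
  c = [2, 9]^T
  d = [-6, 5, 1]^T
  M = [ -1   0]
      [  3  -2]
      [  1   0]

Infeasible (no feasible solution exists)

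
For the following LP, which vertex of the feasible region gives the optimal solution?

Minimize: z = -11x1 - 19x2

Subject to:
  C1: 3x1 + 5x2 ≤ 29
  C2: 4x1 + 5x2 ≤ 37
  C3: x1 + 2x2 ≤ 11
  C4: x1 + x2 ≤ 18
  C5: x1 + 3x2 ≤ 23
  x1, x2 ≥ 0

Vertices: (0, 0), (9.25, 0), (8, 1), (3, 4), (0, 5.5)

Evaluate the objective at each vertex of the feasible region:
  z(0, 0) = 0
  z(9.25, 0) = -101.8
  z(8, 1) = -107
  z(3, 4) = -109  ←
  z(0, 5.5) = -104.5
The minimum is at x1 = 3, x2 = 4.

(3, 4)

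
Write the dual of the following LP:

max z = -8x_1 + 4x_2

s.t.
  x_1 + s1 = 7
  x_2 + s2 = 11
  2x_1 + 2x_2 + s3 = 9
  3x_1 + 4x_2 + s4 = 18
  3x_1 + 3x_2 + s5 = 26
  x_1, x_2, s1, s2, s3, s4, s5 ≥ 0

Primal max cᵀx s.t. Ax ≤ b, x ≥ 0  →  Dual min bᵀy s.t. Aᵀy ≥ c, y ≥ 0.

Minimize: z = 7y1 + 11y2 + 9y3 + 18y4 + 26y5

Subject to:
  y1 + 2y3 + 3y4 + 3y5 ≥ -8
  y2 + 2y3 + 4y4 + 3y5 ≥ 4
  y1, y2, y3, y4, y5 ≥ 0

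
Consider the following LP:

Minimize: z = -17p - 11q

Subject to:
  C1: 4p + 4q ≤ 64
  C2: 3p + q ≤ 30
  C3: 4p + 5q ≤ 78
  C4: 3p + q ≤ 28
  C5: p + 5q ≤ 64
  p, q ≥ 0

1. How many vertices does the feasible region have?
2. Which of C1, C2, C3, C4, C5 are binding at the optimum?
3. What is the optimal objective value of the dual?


1. 5
2. C1, C4
3. -212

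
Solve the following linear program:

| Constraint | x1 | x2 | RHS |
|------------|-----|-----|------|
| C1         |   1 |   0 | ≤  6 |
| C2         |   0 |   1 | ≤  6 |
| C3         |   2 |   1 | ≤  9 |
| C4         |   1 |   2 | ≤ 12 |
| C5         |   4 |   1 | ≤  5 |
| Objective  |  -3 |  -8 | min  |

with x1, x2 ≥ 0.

Evaluate the objective at each vertex of the feasible region:
  z(0, 0) = 0
  z(1.25, 0) = -3.75
  z(0, 5) = -40  ←
The minimum is at x1 = 0, x2 = 5.

x1 = 0, x2 = 5, z = -40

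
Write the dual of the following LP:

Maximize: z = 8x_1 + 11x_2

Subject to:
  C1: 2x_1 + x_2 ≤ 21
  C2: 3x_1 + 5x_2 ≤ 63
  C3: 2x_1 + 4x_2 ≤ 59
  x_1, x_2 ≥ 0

Primal max cᵀx s.t. Ax ≤ b, x ≥ 0  →  Dual min bᵀy s.t. Aᵀy ≥ c, y ≥ 0.

Minimize: z = 21y1 + 63y2 + 59y3

Subject to:
  2y1 + 3y2 + 2y3 ≥ 8
  y1 + 5y2 + 4y3 ≥ 11
  y1, y2, y3 ≥ 0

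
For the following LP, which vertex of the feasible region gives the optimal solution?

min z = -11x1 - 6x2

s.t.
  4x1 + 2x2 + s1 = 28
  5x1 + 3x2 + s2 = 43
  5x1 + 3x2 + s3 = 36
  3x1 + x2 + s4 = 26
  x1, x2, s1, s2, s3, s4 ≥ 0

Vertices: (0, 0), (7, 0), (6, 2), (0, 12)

Evaluate the objective at each vertex of the feasible region:
  z(0, 0) = 0
  z(7, 0) = -77
  z(6, 2) = -78  ←
  z(0, 12) = -72
The minimum is at x1 = 6, x2 = 2.

(6, 2)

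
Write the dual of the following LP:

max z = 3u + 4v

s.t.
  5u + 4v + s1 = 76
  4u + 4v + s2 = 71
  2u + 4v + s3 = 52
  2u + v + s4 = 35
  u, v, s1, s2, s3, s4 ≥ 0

Primal max cᵀx s.t. Ax ≤ b, x ≥ 0  →  Dual min bᵀy s.t. Aᵀy ≥ c, y ≥ 0.

Minimize: z = 76y1 + 71y2 + 52y3 + 35y4

Subject to:
  5y1 + 4y2 + 2y3 + 2y4 ≥ 3
  4y1 + 4y2 + 4y3 + y4 ≥ 4
  y1, y2, y3, y4 ≥ 0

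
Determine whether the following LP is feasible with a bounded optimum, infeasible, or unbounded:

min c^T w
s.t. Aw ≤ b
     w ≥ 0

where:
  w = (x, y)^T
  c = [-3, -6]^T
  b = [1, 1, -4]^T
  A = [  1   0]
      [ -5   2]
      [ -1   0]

Infeasible (no feasible solution exists)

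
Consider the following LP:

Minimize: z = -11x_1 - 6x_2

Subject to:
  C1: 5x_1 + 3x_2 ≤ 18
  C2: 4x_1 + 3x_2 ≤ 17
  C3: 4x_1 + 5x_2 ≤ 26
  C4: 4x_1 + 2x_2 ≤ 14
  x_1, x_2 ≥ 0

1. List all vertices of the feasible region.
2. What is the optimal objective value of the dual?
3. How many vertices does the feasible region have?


1. (0, 0), (3.5, 0), (3, 1), (1, 4.333), (0.875, 4.5), (0, 5.2)
2. -39
3. 6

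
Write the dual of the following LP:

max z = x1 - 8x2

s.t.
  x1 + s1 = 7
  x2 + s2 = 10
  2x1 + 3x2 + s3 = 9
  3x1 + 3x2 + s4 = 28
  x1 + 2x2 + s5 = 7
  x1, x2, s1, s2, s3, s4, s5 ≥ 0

Primal max cᵀx s.t. Ax ≤ b, x ≥ 0  →  Dual min bᵀy s.t. Aᵀy ≥ c, y ≥ 0.

Minimize: z = 7y1 + 10y2 + 9y3 + 28y4 + 7y5

Subject to:
  y1 + 2y3 + 3y4 + y5 ≥ 1
  y2 + 3y3 + 3y4 + 2y5 ≥ -8
  y1, y2, y3, y4, y5 ≥ 0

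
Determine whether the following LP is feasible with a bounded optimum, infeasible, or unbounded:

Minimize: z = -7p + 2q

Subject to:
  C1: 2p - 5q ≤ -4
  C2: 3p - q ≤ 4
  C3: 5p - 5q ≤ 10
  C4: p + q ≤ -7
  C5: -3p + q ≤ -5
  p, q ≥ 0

Infeasible (no feasible solution exists)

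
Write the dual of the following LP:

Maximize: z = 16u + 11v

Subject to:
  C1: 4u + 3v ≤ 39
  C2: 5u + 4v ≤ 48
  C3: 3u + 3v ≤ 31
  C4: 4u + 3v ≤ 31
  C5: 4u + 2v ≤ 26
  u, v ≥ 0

Primal max cᵀx s.t. Ax ≤ b, x ≥ 0  →  Dual min bᵀy s.t. Aᵀy ≥ c, y ≥ 0.

Minimize: z = 39y1 + 48y2 + 31y3 + 31y4 + 26y5

Subject to:
  4y1 + 5y2 + 3y3 + 4y4 + 4y5 ≥ 16
  3y1 + 4y2 + 3y3 + 3y4 + 2y5 ≥ 11
  y1, y2, y3, y4, y5 ≥ 0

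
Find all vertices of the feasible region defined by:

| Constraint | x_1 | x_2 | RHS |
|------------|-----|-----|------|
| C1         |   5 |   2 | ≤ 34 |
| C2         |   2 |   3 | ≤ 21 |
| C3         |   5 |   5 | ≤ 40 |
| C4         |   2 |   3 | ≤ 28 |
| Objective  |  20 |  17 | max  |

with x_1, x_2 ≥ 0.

(0, 0), (6.8, 0), (6, 2), (3, 5), (0, 7)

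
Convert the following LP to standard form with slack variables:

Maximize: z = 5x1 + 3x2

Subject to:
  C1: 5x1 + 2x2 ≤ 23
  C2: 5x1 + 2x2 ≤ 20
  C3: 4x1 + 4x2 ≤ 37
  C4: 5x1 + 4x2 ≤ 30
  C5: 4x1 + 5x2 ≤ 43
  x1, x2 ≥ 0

max z = 5x1 + 3x2

s.t.
  5x1 + 2x2 + s1 = 23
  5x1 + 2x2 + s2 = 20
  4x1 + 4x2 + s3 = 37
  5x1 + 4x2 + s4 = 30
  4x1 + 5x2 + s5 = 43
  x1, x2, s1, s2, s3, s4, s5 ≥ 0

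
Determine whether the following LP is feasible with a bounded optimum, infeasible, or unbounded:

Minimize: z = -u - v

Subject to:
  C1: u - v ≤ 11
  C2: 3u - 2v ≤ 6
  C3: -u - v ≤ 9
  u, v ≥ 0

Unbounded (objective can decrease without bound)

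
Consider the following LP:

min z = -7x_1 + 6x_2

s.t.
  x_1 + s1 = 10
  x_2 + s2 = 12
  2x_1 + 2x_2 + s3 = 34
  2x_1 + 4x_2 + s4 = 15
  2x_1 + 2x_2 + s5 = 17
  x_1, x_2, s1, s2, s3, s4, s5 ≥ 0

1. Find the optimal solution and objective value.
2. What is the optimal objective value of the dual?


1. x_1 = 7.5, x_2 = 0, z = -52.5
2. -52.5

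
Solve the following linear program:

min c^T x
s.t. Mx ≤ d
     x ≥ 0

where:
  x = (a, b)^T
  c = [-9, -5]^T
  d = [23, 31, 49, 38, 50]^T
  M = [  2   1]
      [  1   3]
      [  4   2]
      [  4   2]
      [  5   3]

Evaluate the objective at each vertex of the feasible region:
  z(0, 0) = 0
  z(9.5, 0) = -85.5
  z(7, 5) = -88  ←
  z(4.75, 8.75) = -86.5
  z(0, 10.33) = -51.67
The minimum is at a = 7, b = 5.

a = 7, b = 5, z = -88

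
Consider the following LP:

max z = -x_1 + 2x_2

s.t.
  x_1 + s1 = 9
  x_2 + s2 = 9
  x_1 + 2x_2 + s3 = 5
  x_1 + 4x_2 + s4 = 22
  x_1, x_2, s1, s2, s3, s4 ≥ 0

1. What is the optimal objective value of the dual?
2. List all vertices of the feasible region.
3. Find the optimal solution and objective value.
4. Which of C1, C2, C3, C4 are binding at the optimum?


1. 5
2. (0, 0), (5, 0), (0, 2.5)
3. x_1 = 0, x_2 = 2.5, z = 5
4. C3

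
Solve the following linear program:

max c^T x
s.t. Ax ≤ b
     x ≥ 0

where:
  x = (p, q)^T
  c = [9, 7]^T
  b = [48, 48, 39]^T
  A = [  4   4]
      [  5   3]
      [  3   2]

Evaluate the objective at each vertex of the feasible region:
  z(0, 0) = 0
  z(9.6, 0) = 86.4
  z(6, 6) = 96  ←
  z(0, 12) = 84
The maximum is at p = 6, q = 6.

p = 6, q = 6, z = 96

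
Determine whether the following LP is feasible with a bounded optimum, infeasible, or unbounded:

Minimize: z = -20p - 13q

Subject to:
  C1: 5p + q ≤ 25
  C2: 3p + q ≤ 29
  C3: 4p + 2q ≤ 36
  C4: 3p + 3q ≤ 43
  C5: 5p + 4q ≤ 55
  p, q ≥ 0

Feasible with a bounded optimal solution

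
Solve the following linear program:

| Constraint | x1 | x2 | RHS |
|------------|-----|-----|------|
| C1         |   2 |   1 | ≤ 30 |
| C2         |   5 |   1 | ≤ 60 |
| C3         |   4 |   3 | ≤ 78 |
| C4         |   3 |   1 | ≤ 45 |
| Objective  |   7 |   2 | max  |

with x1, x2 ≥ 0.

Evaluate the objective at each vertex of the feasible region:
  z(0, 0) = 0
  z(12, 0) = 84
  z(10, 10) = 90  ←
  z(6, 18) = 78
  z(0, 26) = 52
The maximum is at x1 = 10, x2 = 10.

x1 = 10, x2 = 10, z = 90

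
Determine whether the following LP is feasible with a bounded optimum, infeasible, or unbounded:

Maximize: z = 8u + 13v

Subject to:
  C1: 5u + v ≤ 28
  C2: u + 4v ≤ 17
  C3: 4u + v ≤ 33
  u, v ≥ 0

Feasible with a bounded optimal solution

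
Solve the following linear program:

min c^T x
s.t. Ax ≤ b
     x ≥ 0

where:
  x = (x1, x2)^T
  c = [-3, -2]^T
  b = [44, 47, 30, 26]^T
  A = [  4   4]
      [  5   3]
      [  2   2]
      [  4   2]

Evaluate the objective at each vertex of the feasible region:
  z(0, 0) = 0
  z(6.5, 0) = -19.5
  z(2, 9) = -24  ←
  z(0, 11) = -22
The minimum is at x1 = 2, x2 = 9.

x1 = 2, x2 = 9, z = -24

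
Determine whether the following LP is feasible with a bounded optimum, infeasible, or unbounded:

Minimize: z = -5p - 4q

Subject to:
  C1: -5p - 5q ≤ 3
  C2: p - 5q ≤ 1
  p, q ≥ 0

Unbounded (objective can decrease without bound)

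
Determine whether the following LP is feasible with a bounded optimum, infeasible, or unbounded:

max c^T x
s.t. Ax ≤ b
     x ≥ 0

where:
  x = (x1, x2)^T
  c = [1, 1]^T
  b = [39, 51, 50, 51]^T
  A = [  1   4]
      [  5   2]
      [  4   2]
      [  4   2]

Feasible with a bounded optimal solution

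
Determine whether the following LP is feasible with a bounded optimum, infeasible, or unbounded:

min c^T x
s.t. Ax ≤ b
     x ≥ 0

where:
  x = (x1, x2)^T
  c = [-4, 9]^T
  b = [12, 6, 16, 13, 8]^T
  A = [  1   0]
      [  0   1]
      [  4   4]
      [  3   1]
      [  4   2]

Feasible with a bounded optimal solution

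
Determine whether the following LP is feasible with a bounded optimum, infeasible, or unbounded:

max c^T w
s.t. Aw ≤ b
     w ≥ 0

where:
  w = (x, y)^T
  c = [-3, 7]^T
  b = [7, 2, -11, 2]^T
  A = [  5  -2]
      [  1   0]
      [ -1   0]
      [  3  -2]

Infeasible (no feasible solution exists)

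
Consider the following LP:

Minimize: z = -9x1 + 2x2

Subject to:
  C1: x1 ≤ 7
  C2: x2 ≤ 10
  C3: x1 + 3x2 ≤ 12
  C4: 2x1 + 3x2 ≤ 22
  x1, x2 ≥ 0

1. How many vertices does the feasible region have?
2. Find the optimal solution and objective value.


1. 4
2. x1 = 7, x2 = 0, z = -63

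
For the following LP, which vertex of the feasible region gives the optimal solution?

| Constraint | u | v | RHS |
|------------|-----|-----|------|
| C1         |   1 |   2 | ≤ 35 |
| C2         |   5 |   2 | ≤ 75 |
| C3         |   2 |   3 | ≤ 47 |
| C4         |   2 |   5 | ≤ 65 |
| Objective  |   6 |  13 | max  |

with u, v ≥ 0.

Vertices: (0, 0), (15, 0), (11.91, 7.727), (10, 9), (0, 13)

Evaluate the objective at each vertex of the feasible region:
  z(0, 0) = 0
  z(15, 0) = 90
  z(11.91, 7.727) = 171.9
  z(10, 9) = 177  ←
  z(0, 13) = 169
The maximum is at u = 10, v = 9.

(10, 9)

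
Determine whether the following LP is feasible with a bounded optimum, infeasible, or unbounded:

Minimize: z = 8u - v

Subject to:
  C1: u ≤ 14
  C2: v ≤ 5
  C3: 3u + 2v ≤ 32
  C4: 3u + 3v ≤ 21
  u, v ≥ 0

Feasible with a bounded optimal solution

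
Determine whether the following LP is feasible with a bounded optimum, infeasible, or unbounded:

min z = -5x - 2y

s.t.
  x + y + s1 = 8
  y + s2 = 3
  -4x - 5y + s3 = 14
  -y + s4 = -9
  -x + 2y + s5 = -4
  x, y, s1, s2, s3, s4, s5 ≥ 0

Infeasible (no feasible solution exists)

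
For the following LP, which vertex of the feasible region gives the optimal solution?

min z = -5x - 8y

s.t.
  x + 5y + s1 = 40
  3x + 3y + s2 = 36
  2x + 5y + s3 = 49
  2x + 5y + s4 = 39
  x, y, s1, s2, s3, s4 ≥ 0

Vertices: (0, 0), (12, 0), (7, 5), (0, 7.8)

Evaluate the objective at each vertex of the feasible region:
  z(0, 0) = 0
  z(12, 0) = -60
  z(7, 5) = -75  ←
  z(0, 7.8) = -62.4
The minimum is at x = 7, y = 5.

(7, 5)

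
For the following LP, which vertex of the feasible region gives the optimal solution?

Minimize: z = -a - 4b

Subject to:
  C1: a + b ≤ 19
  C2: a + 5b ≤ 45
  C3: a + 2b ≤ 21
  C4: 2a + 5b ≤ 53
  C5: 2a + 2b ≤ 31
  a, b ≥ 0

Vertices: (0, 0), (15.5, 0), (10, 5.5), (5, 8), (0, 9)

Evaluate the objective at each vertex of the feasible region:
  z(0, 0) = 0
  z(15.5, 0) = -15.5
  z(10, 5.5) = -32
  z(5, 8) = -37  ←
  z(0, 9) = -36
The minimum is at a = 5, b = 8.

(5, 8)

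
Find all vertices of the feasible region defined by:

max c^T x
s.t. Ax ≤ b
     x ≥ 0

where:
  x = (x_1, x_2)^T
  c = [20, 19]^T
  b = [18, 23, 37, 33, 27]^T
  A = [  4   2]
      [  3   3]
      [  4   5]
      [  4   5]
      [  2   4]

(0, 0), (4.5, 0), (2, 5), (0, 6.6)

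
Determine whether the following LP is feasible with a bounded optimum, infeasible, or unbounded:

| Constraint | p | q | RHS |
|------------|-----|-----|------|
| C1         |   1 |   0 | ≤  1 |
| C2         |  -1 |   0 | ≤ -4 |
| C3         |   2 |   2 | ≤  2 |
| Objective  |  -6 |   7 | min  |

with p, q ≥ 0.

Infeasible (no feasible solution exists)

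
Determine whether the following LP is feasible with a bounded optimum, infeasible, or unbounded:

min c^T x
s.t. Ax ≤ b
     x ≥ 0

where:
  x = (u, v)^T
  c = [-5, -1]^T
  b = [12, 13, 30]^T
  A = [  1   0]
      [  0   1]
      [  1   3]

Feasible with a bounded optimal solution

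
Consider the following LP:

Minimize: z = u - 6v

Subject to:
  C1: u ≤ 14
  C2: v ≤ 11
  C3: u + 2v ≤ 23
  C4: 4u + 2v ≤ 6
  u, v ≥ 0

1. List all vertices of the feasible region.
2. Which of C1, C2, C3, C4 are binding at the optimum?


1. (0, 0), (1.5, 0), (0, 3)
2. C4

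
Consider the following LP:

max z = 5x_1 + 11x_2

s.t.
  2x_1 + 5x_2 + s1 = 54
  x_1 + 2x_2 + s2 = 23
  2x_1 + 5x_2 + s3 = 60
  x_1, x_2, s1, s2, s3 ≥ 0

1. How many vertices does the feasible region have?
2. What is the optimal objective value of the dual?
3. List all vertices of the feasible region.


1. 4
2. 123
3. (0, 0), (23, 0), (7, 8), (0, 10.8)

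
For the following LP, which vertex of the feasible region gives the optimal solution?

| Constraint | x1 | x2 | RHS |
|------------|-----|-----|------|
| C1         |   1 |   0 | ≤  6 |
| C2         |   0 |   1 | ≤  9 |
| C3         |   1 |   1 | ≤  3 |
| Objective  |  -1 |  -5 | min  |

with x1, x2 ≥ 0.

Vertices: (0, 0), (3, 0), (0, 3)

Evaluate the objective at each vertex of the feasible region:
  z(0, 0) = 0
  z(3, 0) = -3
  z(0, 3) = -15  ←
The minimum is at x1 = 0, x2 = 3.

(0, 3)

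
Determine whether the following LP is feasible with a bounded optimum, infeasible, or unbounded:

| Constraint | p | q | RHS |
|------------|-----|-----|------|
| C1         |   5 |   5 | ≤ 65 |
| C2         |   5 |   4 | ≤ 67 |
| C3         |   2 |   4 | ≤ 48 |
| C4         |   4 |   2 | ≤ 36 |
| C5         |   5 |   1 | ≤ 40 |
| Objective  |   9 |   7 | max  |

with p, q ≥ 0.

Feasible with a bounded optimal solution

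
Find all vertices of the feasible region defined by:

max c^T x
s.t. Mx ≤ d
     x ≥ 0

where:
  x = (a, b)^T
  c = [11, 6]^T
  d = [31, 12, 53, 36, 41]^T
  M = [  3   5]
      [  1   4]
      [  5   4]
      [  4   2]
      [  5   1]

(0, 0), (8.2, 0), (8, 1), (0, 3)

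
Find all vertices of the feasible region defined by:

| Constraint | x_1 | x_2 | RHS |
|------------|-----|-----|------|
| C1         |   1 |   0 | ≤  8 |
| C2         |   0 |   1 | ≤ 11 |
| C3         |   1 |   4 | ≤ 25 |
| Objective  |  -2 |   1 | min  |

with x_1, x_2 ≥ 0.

(0, 0), (8, 0), (8, 4.25), (0, 6.25)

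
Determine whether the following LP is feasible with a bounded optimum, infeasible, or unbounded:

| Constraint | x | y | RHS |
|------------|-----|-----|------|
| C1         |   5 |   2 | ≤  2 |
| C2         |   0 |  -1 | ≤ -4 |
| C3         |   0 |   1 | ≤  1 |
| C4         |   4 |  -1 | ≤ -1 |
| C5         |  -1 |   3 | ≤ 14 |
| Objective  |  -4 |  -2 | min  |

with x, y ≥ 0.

Infeasible (no feasible solution exists)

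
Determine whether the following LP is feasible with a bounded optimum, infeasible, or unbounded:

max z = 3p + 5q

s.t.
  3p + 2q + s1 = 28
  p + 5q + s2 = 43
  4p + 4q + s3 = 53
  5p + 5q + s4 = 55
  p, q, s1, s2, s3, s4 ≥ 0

Feasible with a bounded optimal solution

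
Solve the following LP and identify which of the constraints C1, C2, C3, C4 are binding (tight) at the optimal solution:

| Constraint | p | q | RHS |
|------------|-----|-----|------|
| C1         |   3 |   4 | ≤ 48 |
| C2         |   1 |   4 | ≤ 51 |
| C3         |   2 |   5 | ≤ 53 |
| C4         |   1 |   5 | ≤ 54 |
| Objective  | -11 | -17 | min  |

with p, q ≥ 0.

At p = 4, q = 9, compute slack b - a·x for each constraint:
  C1: 48 − 48 = 0  (binding)
  C2: 51 − 40 = 11  (slack)
  C3: 53 − 53 = 0  (binding)
  C4: 54 − 49 = 5  (slack)

Optimal: p = 4, q = 9
Binding: C1, C3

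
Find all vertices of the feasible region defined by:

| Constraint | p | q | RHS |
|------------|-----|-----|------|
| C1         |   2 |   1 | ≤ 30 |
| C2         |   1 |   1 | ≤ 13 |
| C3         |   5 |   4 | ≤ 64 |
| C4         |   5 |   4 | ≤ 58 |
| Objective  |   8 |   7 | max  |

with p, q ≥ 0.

(0, 0), (11.6, 0), (6, 7), (0, 13)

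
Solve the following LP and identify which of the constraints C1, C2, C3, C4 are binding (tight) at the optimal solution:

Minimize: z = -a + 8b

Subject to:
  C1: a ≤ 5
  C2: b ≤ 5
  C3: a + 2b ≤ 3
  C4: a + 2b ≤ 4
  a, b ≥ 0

At a = 3, b = 0, compute slack b - a·x for each constraint:
  C1: 5 − 3 = 2  (slack)
  C2: 5 − 0 = 5  (slack)
  C3: 3 − 3 = 0  (binding)
  C4: 4 − 3 = 1  (slack)

Optimal: a = 3, b = 0
Binding: C3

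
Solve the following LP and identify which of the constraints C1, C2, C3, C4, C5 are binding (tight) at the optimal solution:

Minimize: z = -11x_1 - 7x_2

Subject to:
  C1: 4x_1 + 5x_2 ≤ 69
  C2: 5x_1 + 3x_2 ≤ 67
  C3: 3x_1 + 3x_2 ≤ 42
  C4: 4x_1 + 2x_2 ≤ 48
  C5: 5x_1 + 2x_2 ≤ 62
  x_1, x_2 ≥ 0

At x_1 = 10, x_2 = 4, compute slack b - a·x for each constraint:
  C1: 69 − 60 = 9  (slack)
  C2: 67 − 62 = 5  (slack)
  C3: 42 − 42 = 0  (binding)
  C4: 48 − 48 = 0  (binding)
  C5: 62 − 58 = 4  (slack)

Optimal: x_1 = 10, x_2 = 4
Binding: C3, C4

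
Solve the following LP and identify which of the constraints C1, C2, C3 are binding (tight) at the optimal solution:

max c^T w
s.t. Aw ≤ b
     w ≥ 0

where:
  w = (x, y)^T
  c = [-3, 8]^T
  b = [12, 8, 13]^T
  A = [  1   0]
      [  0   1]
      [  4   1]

At x = 0, y = 8, compute slack b - a·x for each constraint:
  C1: 12 − 0 = 12  (slack)
  C2: 8 − 8 = 0  (binding)
  C3: 13 − 8 = 5  (slack)

Optimal: x = 0, y = 8
Binding: C2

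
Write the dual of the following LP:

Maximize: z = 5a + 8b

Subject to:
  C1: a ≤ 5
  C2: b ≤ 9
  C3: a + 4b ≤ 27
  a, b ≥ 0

Primal max cᵀx s.t. Ax ≤ b, x ≥ 0  →  Dual min bᵀy s.t. Aᵀy ≥ c, y ≥ 0.

Minimize: z = 5y1 + 9y2 + 27y3

Subject to:
  y1 + y3 ≥ 5
  y2 + 4y3 ≥ 8
  y1, y2, y3 ≥ 0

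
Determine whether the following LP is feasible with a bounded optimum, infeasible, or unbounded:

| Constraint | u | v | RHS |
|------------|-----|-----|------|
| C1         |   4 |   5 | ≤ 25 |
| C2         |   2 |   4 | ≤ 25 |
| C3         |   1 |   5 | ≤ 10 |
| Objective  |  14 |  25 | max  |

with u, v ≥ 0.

Feasible with a bounded optimal solution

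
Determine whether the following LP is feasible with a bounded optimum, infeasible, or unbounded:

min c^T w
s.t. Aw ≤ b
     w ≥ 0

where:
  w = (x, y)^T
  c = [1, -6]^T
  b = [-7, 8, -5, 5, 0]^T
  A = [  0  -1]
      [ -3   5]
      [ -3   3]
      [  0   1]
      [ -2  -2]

Infeasible (no feasible solution exists)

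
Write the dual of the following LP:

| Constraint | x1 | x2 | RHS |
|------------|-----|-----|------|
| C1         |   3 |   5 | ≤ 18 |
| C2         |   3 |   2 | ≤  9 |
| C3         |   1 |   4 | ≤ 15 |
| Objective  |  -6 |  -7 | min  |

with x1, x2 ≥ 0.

Primal min cᵀx s.t. Ax ≤ b, x ≥ 0  →  Dual max −bᵀy s.t. Aᵀy ≥ −c, y ≥ 0.

Maximize: z = -18y1 - 9y2 - 15y3

Subject to:
  3y1 + 3y2 + y3 ≥ 6
  5y1 + 2y2 + 4y3 ≥ 7
  y1, y2, y3 ≥ 0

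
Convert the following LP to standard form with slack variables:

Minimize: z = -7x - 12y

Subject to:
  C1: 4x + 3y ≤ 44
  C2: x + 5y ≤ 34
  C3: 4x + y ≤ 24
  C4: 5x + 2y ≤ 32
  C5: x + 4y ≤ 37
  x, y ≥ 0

min z = -7x - 12y

s.t.
  4x + 3y + s1 = 44
  x + 5y + s2 = 34
  4x + y + s3 = 24
  5x + 2y + s4 = 32
  x + 4y + s5 = 37
  x, y, s1, s2, s3, s4, s5 ≥ 0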